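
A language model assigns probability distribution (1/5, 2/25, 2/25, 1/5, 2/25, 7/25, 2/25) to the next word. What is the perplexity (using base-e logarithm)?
6.1009

Perplexity is e^H (or exp(H) for natural log).

First, H = -Σ p log p = 1.8084 nats
Perplexity = e^1.8084 = 6.1009

Interpretation: The model's uncertainty is equivalent to choosing uniformly among 6.1 options.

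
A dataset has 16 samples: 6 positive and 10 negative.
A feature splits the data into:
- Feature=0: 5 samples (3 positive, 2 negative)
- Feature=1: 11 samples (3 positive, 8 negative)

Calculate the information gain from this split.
0.0698 bits

Information Gain = H(Y) - H(Y|Feature)

Before split:
P(positive) = 6/16 = 0.3750
H(Y) = 0.9544 bits

After split:
Feature=0: H = 0.9710 bits (weight = 5/16)
Feature=1: H = 0.8454 bits (weight = 11/16)
H(Y|Feature) = (5/16)×0.9710 + (11/16)×0.8454 = 0.8846 bits

Information Gain = 0.9544 - 0.8846 = 0.0698 bits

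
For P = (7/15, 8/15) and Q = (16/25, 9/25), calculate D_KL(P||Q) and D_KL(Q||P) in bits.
D_KL(P||Q) = 0.0898, D_KL(Q||P) = 0.0875

KL divergence is not symmetric: D_KL(P||Q) ≠ D_KL(Q||P) in general.

D_KL(P||Q) = 0.0898 bits
D_KL(Q||P) = 0.0875 bits

No, they are not equal!

This asymmetry is why KL divergence is not a true distance metric.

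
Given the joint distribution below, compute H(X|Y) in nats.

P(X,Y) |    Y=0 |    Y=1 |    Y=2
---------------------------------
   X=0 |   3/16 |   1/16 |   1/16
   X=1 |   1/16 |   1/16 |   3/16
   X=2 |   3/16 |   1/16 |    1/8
1.0246 nats

Using the chain rule: H(X|Y) = H(X,Y) - H(Y)

First, compute H(X,Y) = 2.0680 nats

Marginal P(Y) = (7/16, 3/16, 3/8)
H(Y) = 1.0434 nats

H(X|Y) = H(X,Y) - H(Y) = 2.0680 - 1.0434 = 1.0246 nats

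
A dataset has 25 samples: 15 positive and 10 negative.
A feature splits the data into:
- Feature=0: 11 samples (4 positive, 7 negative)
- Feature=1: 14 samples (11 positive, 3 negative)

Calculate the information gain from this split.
0.1351 bits

Information Gain = H(Y) - H(Y|Feature)

Before split:
P(positive) = 15/25 = 0.6000
H(Y) = 0.9710 bits

After split:
Feature=0: H = 0.9457 bits (weight = 11/25)
Feature=1: H = 0.7496 bits (weight = 14/25)
H(Y|Feature) = (11/25)×0.9457 + (14/25)×0.7496 = 0.8359 bits

Information Gain = 0.9710 - 0.8359 = 0.1351 bits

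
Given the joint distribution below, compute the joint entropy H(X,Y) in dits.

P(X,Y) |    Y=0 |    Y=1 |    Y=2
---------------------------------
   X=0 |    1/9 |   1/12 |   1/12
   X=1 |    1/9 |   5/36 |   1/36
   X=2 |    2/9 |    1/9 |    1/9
0.9114 dits

Joint entropy is H(X,Y) = -Σ_{x,y} p(x,y) log p(x,y).

Summing over all non-zero entries:
H(X,Y) = -[1/9·log_10(1/9) + 1/12·log_10(1/12) + 1/12·log_10(1/12) + 1/9·log_10(1/9) + 5/36·log_10(5/36) + 1/36·log_10(1/36) + 2/9·log_10(2/9) + 1/9·log_10(1/9) + 1/9·log_10(1/9)]
H(X,Y) = 0.9114 dits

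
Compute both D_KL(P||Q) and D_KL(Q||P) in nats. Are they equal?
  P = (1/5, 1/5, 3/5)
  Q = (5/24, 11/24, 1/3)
D_KL(P||Q) = 0.1787, D_KL(Q||P) = 0.1927

KL divergence is not symmetric: D_KL(P||Q) ≠ D_KL(Q||P) in general.

D_KL(P||Q) = 0.1787 nats
D_KL(Q||P) = 0.1927 nats

No, they are not equal!

This asymmetry is why KL divergence is not a true distance metric.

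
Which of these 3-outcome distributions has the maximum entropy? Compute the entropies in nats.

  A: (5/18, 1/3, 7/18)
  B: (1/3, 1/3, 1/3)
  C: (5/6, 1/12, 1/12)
B

For a discrete distribution over n outcomes, entropy is maximized by the uniform distribution.

Computing entropies:
H(A) = 1.0893 nats
H(B) = 1.0986 nats
H(C) = 0.5661 nats

The uniform distribution (where all probabilities equal 1/3) achieves the maximum entropy of log_e(3) = 1.0986 nats.

Distribution B has the highest entropy.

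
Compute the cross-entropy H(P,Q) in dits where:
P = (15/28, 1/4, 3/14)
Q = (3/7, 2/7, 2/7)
0.4497 dits

Cross-entropy: H(P,Q) = -Σ p(x) log q(x)

Alternatively: H(P,Q) = H(P) + D_KL(P||Q)
H(P) = 0.4391 dits
D_KL(P||Q) = 0.0106 dits

H(P,Q) = 0.4391 + 0.0106 = 0.4497 dits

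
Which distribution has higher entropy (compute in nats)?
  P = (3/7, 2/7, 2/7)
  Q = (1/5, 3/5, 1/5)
P

Computing entropies in nats:
H(P) = 1.0790
H(Q) = 0.9503

Distribution P has higher entropy.

Intuition: The distribution closer to uniform (more spread out) has higher entropy.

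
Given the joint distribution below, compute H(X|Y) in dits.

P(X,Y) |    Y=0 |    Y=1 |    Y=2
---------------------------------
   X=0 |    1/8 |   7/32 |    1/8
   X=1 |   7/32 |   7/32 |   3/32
0.2944 dits

Using the chain rule: H(X|Y) = H(X,Y) - H(Y)

First, compute H(X,Y) = 0.7553 dits

Marginal P(Y) = (11/32, 7/16, 7/32)
H(Y) = 0.4609 dits

H(X|Y) = H(X,Y) - H(Y) = 0.7553 - 0.4609 = 0.2944 dits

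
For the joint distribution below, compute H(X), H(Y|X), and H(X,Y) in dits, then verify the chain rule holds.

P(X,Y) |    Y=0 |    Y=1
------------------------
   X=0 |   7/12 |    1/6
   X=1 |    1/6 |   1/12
H(X,Y) = 0.4859, H(X) = 0.2442, H(Y|X) = 0.2416 (all in dits)

Chain rule: H(X,Y) = H(X) + H(Y|X)

Left side — joint entropy directly:
H(X,Y) = -Σ p(x,y) log p(x,y) = 0.4859 dits

Right side — compute H(Y|X) from the conditional distributions:
P(X) = (3/4, 1/4), so H(X) = 0.2442 dits
H(Y|X) = Σ_x P(X=x) · H(Y|X=x):
  P(Y|X=0) = (7/9, 2/9), H(Y|X=0) = 0.2300, weight P(X=0) = 3/4
  P(Y|X=1) = (2/3, 1/3), H(Y|X=1) = 0.2764, weight P(X=1) = 1/4
H(Y|X) = 0.2416 dits

H(X) + H(Y|X) = 0.2442 + 0.2416 = 0.4859 dits

Both sides equal 0.4859 dits. ✓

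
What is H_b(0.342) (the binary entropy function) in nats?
0.6424 nats

The binary entropy function is:
H(p) = -p log(p) - (1-p) log(1-p)

H(0.342) = -0.342 × log_e(0.342) - 0.658 × log_e(0.658)
H(0.342) = 0.6424 nats

Note: Binary entropy is maximized at p=0.5 (H=1 bit) and minimized at p=0 or p=1 (H=0).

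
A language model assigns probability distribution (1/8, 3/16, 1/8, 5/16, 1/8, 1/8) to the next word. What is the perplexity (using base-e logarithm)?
5.5682

Perplexity is e^H (or exp(H) for natural log).

First, H = -Σ p log p = 1.7171 nats
Perplexity = e^1.7171 = 5.5682

Interpretation: The model's uncertainty is equivalent to choosing uniformly among 5.6 options.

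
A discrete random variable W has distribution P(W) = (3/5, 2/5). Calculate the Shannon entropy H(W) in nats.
0.6730 nats

Shannon entropy is H(X) = -Σ p(x) log p(x).

For P = (3/5, 2/5):
H = -3/5 × log_e(3/5) -2/5 × log_e(2/5)
H = 0.6730 nats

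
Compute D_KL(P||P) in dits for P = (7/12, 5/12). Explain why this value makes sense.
0.0000 dits

KL divergence satisfies the Gibbs inequality: D_KL(P||Q) ≥ 0 for all distributions P, Q.

D_KL(P||Q) = Σ p(x) log(p(x)/q(x))
Each term is p(x) × log_10(p(x)/p(x)) = p(x) × log_10(1) = 0, so the sum is 0.
D_KL(P||Q) = 0.0000 dits

When P = Q, the KL divergence is exactly 0, as there is no 'divergence' between identical distributions.

This non-negativity is a fundamental property: relative entropy cannot be negative because it measures how different Q is from P.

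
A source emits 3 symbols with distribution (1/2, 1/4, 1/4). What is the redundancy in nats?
0.0589 nats

Redundancy measures how far a source is from maximum entropy:
R = H_max - H(X)

Maximum entropy for 3 symbols: H_max = log_e(3) = 1.0986 nats
Actual entropy: H(X) = 1.0397 nats
Redundancy: R = 1.0986 - 1.0397 = 0.0589 nats

This redundancy represents potential for compression: the source could be compressed by 0.0589 nats per symbol.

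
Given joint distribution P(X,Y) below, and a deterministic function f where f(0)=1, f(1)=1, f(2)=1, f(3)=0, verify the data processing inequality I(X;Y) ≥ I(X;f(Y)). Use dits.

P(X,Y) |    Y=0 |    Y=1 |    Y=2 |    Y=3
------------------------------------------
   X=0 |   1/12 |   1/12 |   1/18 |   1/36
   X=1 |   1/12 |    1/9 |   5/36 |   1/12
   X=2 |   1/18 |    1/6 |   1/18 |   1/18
I(X;Y) = 0.0164, I(X;f(Y)) = 0.0020, inequality holds: 0.0164 ≥ 0.0020

Data Processing Inequality: For any Markov chain X → Y → Z, we have I(X;Y) ≥ I(X;Z).

Here Z = f(Y) is a deterministic function of Y, forming X → Y → Z.

Original I(X;Y) = 0.0164 dits

After applying f:
P(X,Z) where Z=f(Y):
- P(X,Z=0) = P(X,Y=3)
- P(X,Z=1) = P(X,Y=0) + P(X,Y=1) + P(X,Y=2)

I(X;Z) = I(X;f(Y)) = 0.0020 dits

Verification: 0.0164 ≥ 0.0020 ✓

Information cannot be created by processing; the function f can only lose information about X.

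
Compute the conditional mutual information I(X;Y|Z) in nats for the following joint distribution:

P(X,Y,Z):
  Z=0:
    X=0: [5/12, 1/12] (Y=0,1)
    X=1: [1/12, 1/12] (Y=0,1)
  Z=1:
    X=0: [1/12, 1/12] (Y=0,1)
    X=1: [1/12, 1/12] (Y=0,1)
0.0341 nats

Conditional mutual information: I(X;Y|Z) = H(X|Z) + H(Y|Z) - H(X,Y|Z)

H(Z) = 0.6365
H(X,Z) = 1.2425 → H(X|Z) = 0.6059
H(Y,Z) = 1.2425 → H(Y|Z) = 0.6059
H(X,Y,Z) = 1.8143 → H(X,Y|Z) = 1.1778

I(X;Y|Z) = 0.6059 + 0.6059 - 1.1778 = 0.0341 nats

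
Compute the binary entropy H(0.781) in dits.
0.2283 dits

The binary entropy function is:
H(p) = -p log(p) - (1-p) log(1-p)

H(0.781) = -0.781 × log_10(0.781) - 0.219 × log_10(0.219)
H(0.781) = 0.2283 dits

Note: Binary entropy is maximized at p=0.5 (H=1 bit) and minimized at p=0 or p=1 (H=0).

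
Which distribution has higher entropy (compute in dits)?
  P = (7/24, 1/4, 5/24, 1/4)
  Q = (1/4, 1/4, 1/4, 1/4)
Q

Computing entropies in dits:
H(P) = 0.5990
H(Q) = 0.6021

Distribution Q has higher entropy.

Intuition: The distribution closer to uniform (more spread out) has higher entropy.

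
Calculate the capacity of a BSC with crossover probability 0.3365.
0.0786 bits

For a binary symmetric channel (BSC) with error probability p:
Capacity C = 1 - H(p) bits per symbol

where H(p) = -p log₂(p) - (1-p) log₂(1-p) is the binary entropy function.

H(0.3365) = 0.9214 bits
C = 1 - 0.9214 = 0.0786 bits per symbol

This means we can reliably transmit up to 0.0786 bits of information per channel use.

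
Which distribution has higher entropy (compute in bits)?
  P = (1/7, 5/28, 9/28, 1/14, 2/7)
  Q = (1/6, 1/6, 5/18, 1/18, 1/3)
P

Computing entropies in bits:
H(P) = 2.1595
H(Q) = 2.1350

Distribution P has higher entropy.

Intuition: The distribution closer to uniform (more spread out) has higher entropy.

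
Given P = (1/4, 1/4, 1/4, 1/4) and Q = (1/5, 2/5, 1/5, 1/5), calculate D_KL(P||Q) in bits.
0.0719 bits

KL divergence: D_KL(P||Q) = Σ p(x) log(p(x)/q(x))

Computing term by term:
  x=0: 1/4 × log_2[(1/4)/(1/5)] = 1/4 × 0.3219 = 0.0805
  x=1: 1/4 × log_2[(1/4)/(2/5)] = 1/4 × -0.6781 = -0.1695
  x=2: 1/4 × log_2[(1/4)/(1/5)] = 1/4 × 0.3219 = 0.0805
  x=3: 1/4 × log_2[(1/4)/(1/5)] = 1/4 × 0.3219 = 0.0805

D_KL(P||Q) = 0.0719 bits

Note: KL divergence is always non-negative and equals 0 iff P = Q.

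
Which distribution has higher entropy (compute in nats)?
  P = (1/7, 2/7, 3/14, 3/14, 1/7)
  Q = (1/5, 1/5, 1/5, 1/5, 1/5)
Q

Computing entropies in nats:
H(P) = 1.5741
H(Q) = 1.6094

Distribution Q has higher entropy.

Intuition: The distribution closer to uniform (more spread out) has higher entropy.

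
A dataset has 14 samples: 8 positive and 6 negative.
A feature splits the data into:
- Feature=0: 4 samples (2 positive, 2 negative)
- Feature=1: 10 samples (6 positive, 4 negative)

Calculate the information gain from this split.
0.0060 bits

Information Gain = H(Y) - H(Y|Feature)

Before split:
P(positive) = 8/14 = 0.5714
H(Y) = 0.9852 bits

After split:
Feature=0: H = 1.0000 bits (weight = 4/14)
Feature=1: H = 0.9710 bits (weight = 10/14)
H(Y|Feature) = (4/14)×1.0000 + (10/14)×0.9710 = 0.9793 bits

Information Gain = 0.9852 - 0.9793 = 0.0060 bits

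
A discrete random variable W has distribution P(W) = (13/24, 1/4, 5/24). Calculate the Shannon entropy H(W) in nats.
1.0055 nats

Shannon entropy is H(X) = -Σ p(x) log p(x).

For P = (13/24, 1/4, 5/24):
H = -13/24 × log_e(13/24) -1/4 × log_e(1/4) -5/24 × log_e(5/24)
H = 1.0055 nats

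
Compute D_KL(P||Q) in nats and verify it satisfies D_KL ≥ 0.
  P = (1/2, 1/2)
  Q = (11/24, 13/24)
0.0035 nats

KL divergence satisfies the Gibbs inequality: D_KL(P||Q) ≥ 0 for all distributions P, Q.

D_KL(P||Q) = Σ p(x) log(p(x)/q(x))
Term by term:
  x=0: 1/2 × log_e[(1/2)/(11/24)] = 0.0435
  x=1: 1/2 × log_e[(1/2)/(13/24)] = -0.0400
D_KL(P||Q) = 0.0035 nats

D_KL(P||Q) = 0.0035 ≥ 0 ✓

This non-negativity is a fundamental property: relative entropy cannot be negative because it measures how different Q is from P.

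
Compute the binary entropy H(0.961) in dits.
0.0716 dits

The binary entropy function is:
H(p) = -p log(p) - (1-p) log(1-p)

H(0.961) = -0.961 × log_10(0.961) - 0.039 × log_10(0.039)
H(0.961) = 0.0716 dits

Note: Binary entropy is maximized at p=0.5 (H=1 bit) and minimized at p=0 or p=1 (H=0).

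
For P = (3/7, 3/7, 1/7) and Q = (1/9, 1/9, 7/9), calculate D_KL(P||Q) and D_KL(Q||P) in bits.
D_KL(P||Q) = 1.3201, D_KL(Q||P) = 1.4687

KL divergence is not symmetric: D_KL(P||Q) ≠ D_KL(Q||P) in general.

D_KL(P||Q) = 1.3201 bits
D_KL(Q||P) = 1.4687 bits

No, they are not equal!

This asymmetry is why KL divergence is not a true distance metric.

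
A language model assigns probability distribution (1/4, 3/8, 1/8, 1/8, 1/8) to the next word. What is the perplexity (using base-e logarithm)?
4.4557

Perplexity is e^H (or exp(H) for natural log).

First, H = -Σ p log p = 1.4942 nats
Perplexity = e^1.4942 = 4.4557

Interpretation: The model's uncertainty is equivalent to choosing uniformly among 4.5 options.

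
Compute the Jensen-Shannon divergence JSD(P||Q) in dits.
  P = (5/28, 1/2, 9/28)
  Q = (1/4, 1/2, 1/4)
0.0023 dits

Jensen-Shannon divergence is:
JSD(P||Q) = 0.5 × D_KL(P||M) + 0.5 × D_KL(Q||M)
where M = 0.5 × (P + Q) is the mixture distribution.

M = 0.5 × (5/28, 1/2, 9/28) + 0.5 × (1/4, 1/2, 1/4) = (3/14, 1/2, 2/7)

D_KL(P||M) = 0.0023 dits
D_KL(Q||M) = 0.0022 dits

JSD(P||Q) = 0.5 × 0.0023 + 0.5 × 0.0022 = 0.0023 dits

Unlike KL divergence, JSD is symmetric and bounded: 0 ≤ JSD ≤ log(2).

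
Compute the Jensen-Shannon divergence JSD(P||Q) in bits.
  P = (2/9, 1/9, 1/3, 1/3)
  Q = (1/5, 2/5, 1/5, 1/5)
0.0872 bits

Jensen-Shannon divergence is:
JSD(P||Q) = 0.5 × D_KL(P||M) + 0.5 × D_KL(Q||M)
where M = 0.5 × (P + Q) is the mixture distribution.

M = 0.5 × (2/9, 1/9, 1/3, 1/3) + 0.5 × (1/5, 2/5, 1/5, 1/5) = (0.211111, 0.255556, 4/15, 4/15)

D_KL(P||M) = 0.0975 bits
D_KL(Q||M) = 0.0769 bits

JSD(P||Q) = 0.5 × 0.0975 + 0.5 × 0.0769 = 0.0872 bits

Unlike KL divergence, JSD is symmetric and bounded: 0 ≤ JSD ≤ log(2).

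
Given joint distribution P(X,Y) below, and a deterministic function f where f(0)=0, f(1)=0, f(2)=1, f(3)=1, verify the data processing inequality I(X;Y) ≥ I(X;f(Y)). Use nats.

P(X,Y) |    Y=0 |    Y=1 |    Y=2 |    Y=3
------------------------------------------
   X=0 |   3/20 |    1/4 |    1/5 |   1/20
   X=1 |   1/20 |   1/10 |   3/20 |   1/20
I(X;Y) = 0.0173, I(X;f(Y)) = 0.0160, inequality holds: 0.0173 ≥ 0.0160

Data Processing Inequality: For any Markov chain X → Y → Z, we have I(X;Y) ≥ I(X;Z).

Here Z = f(Y) is a deterministic function of Y, forming X → Y → Z.

Original I(X;Y) = 0.0173 nats

After applying f:
P(X,Z) where Z=f(Y):
- P(X,Z=0) = P(X,Y=0) + P(X,Y=1)
- P(X,Z=1) = P(X,Y=2) + P(X,Y=3)

I(X;Z) = I(X;f(Y)) = 0.0160 nats

Verification: 0.0173 ≥ 0.0160 ✓

Information cannot be created by processing; the function f can only lose information about X.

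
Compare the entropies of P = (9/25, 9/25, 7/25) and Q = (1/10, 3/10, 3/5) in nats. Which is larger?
P

Computing entropies in nats:
H(P) = 1.0920
H(Q) = 0.8979

Distribution P has higher entropy.

Intuition: The distribution closer to uniform (more spread out) has higher entropy.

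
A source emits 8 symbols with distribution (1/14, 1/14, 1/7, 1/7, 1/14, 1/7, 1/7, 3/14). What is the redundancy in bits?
0.1037 bits

Redundancy measures how far a source is from maximum entropy:
R = H_max - H(X)

Maximum entropy for 8 symbols: H_max = log_2(8) = 3.0000 bits
Actual entropy: H(X) = 2.8963 bits
Redundancy: R = 3.0000 - 2.8963 = 0.1037 bits

This redundancy represents potential for compression: the source could be compressed by 0.1037 bits per symbol.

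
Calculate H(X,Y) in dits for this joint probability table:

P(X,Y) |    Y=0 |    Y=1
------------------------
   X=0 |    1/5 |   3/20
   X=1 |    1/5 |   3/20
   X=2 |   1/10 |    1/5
0.7666 dits

Joint entropy is H(X,Y) = -Σ_{x,y} p(x,y) log p(x,y).

Summing over all non-zero entries:
H(X,Y) = -[1/5·log_10(1/5) + 3/20·log_10(3/20) + 1/5·log_10(1/5) + 3/20·log_10(3/20) + 1/10·log_10(1/10) + 1/5·log_10(1/5)]
H(X,Y) = 0.7666 dits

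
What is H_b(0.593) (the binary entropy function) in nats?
0.6757 nats

The binary entropy function is:
H(p) = -p log(p) - (1-p) log(1-p)

H(0.593) = -0.593 × log_e(0.593) - 0.407 × log_e(0.407)
H(0.593) = 0.6757 nats

Note: Binary entropy is maximized at p=0.5 (H=1 bit) and minimized at p=0 or p=1 (H=0).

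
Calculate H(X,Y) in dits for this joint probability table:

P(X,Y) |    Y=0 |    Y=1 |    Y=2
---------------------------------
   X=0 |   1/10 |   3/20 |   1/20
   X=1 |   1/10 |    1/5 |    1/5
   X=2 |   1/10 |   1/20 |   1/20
0.8983 dits

Joint entropy is H(X,Y) = -Σ_{x,y} p(x,y) log p(x,y).

Summing over all non-zero entries:
H(X,Y) = -[1/10·log_10(1/10) + 3/20·log_10(3/20) + 1/20·log_10(1/20) + 1/10·log_10(1/10) + 1/5·log_10(1/5) + 1/5·log_10(1/5) + 1/10·log_10(1/10) + 1/20·log_10(1/20) + 1/20·log_10(1/20)]
H(X,Y) = 0.8983 dits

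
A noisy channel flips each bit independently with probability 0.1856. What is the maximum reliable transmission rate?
0.3078 bits

For a binary symmetric channel (BSC) with error probability p:
Capacity C = 1 - H(p) bits per symbol

where H(p) = -p log₂(p) - (1-p) log₂(1-p) is the binary entropy function.

H(0.1856) = 0.6922 bits
C = 1 - 0.6922 = 0.3078 bits per symbol

This means we can reliably transmit up to 0.3078 bits of information per channel use.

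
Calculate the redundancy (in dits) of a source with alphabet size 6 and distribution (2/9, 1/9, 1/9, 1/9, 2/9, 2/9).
0.0246 dits

Redundancy measures how far a source is from maximum entropy:
R = H_max - H(X)

Maximum entropy for 6 symbols: H_max = log_10(6) = 0.7782 dits
Actual entropy: H(X) = 0.7536 dits
Redundancy: R = 0.7782 - 0.7536 = 0.0246 dits

This redundancy represents potential for compression: the source could be compressed by 0.0246 dits per symbol.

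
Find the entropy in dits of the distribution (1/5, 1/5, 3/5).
0.4127 dits

Shannon entropy is H(X) = -Σ p(x) log p(x).

For P = (1/5, 1/5, 3/5):
H = -1/5 × log_10(1/5) -1/5 × log_10(1/5) -3/5 × log_10(3/5)
H = 0.4127 dits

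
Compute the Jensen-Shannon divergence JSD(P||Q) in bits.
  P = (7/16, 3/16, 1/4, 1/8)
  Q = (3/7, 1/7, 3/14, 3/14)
0.0118 bits

Jensen-Shannon divergence is:
JSD(P||Q) = 0.5 × D_KL(P||M) + 0.5 × D_KL(Q||M)
where M = 0.5 × (P + Q) is the mixture distribution.

M = 0.5 × (7/16, 3/16, 1/4, 1/8) + 0.5 × (3/7, 1/7, 3/14, 3/14) = (0.433036, 0.165179, 0.232143, 0.169643)

D_KL(P||M) = 0.0124 bits
D_KL(Q||M) = 0.0111 bits

JSD(P||Q) = 0.5 × 0.0124 + 0.5 × 0.0111 = 0.0118 bits

Unlike KL divergence, JSD is symmetric and bounded: 0 ≤ JSD ≤ log(2).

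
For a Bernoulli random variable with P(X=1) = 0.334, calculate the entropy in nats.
0.6370 nats

The binary entropy function is:
H(p) = -p log(p) - (1-p) log(1-p)

H(0.334) = -0.334 × log_e(0.334) - 0.666 × log_e(0.666)
H(0.334) = 0.6370 nats

Note: Binary entropy is maximized at p=0.5 (H=1 bit) and minimized at p=0 or p=1 (H=0).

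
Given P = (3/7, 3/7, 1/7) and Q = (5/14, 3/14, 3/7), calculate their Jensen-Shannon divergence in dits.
0.0248 dits

Jensen-Shannon divergence is:
JSD(P||Q) = 0.5 × D_KL(P||M) + 0.5 × D_KL(Q||M)
where M = 0.5 × (P + Q) is the mixture distribution.

M = 0.5 × (3/7, 3/7, 1/7) + 0.5 × (5/14, 3/14, 3/7) = (11/28, 9/28, 2/7)

D_KL(P||M) = 0.0267 dits
D_KL(Q||M) = 0.0230 dits

JSD(P||Q) = 0.5 × 0.0267 + 0.5 × 0.0230 = 0.0248 dits

Unlike KL divergence, JSD is symmetric and bounded: 0 ≤ JSD ≤ log(2).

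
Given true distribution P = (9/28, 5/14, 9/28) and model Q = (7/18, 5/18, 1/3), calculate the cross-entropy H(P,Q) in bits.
1.6074 bits

Cross-entropy: H(P,Q) = -Σ p(x) log q(x)

Alternatively: H(P,Q) = H(P) + D_KL(P||Q)
H(P) = 1.5831 bits
D_KL(P||Q) = 0.0243 bits

H(P,Q) = 1.5831 + 0.0243 = 1.6074 bits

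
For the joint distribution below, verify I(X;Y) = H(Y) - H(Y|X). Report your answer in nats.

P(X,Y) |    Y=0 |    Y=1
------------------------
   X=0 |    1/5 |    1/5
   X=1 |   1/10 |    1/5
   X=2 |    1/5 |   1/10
I(X;Y) = 0.0340 nats

Mutual information has multiple equivalent forms:
- I(X;Y) = H(X) - H(X|Y)
- I(X;Y) = H(Y) - H(Y|X)
- I(X;Y) = H(X) + H(Y) - H(X,Y)

Computing all quantities:
H(X) = 1.0889, H(Y) = 0.6931, H(X,Y) = 1.7481
H(X|Y) = 1.0549, H(Y|X) = 0.6592

Verification:
H(X) - H(X|Y) = 1.0889 - 1.0549 = 0.0340
H(Y) - H(Y|X) = 0.6931 - 0.6592 = 0.0340
H(X) + H(Y) - H(X,Y) = 1.0889 + 0.6931 - 1.7481 = 0.0340

All forms give I(X;Y) = 0.0340 nats. ✓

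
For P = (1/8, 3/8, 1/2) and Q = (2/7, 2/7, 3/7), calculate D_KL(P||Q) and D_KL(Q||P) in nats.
D_KL(P||Q) = 0.0757, D_KL(Q||P) = 0.0924

KL divergence is not symmetric: D_KL(P||Q) ≠ D_KL(Q||P) in general.

D_KL(P||Q) = 0.0757 nats
D_KL(Q||P) = 0.0924 nats

No, they are not equal!

This asymmetry is why KL divergence is not a true distance metric.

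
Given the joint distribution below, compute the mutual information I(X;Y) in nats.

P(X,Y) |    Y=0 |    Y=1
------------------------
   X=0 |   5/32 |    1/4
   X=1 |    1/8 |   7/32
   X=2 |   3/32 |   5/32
0.0002 nats

Mutual information: I(X;Y) = H(X) + H(Y) - H(X,Y)

Marginals:
P(X) = (13/32, 11/32, 1/4), H(X) = 1.0796 nats
P(Y) = (3/8, 5/8), H(Y) = 0.6616 nats

Joint entropy: H(X,Y) = 1.7410 nats

I(X;Y) = 1.0796 + 0.6616 - 1.7410 = 0.0002 nats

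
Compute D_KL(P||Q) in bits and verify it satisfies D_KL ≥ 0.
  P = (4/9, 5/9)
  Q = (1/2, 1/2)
0.0089 bits

KL divergence satisfies the Gibbs inequality: D_KL(P||Q) ≥ 0 for all distributions P, Q.

D_KL(P||Q) = Σ p(x) log(p(x)/q(x))
Term by term:
  x=0: 4/9 × log_2[(4/9)/(1/2)] = -0.0755
  x=1: 5/9 × log_2[(5/9)/(1/2)] = 0.0844
D_KL(P||Q) = 0.0089 bits

D_KL(P||Q) = 0.0089 ≥ 0 ✓

This non-negativity is a fundamental property: relative entropy cannot be negative because it measures how different Q is from P.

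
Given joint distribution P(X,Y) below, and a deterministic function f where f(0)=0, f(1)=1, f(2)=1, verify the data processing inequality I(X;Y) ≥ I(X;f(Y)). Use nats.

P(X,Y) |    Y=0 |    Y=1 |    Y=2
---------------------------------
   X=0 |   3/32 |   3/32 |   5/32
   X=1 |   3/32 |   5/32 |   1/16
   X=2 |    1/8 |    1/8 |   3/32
I(X;Y) = 0.0315, I(X;f(Y)) = 0.0034, inequality holds: 0.0315 ≥ 0.0034

Data Processing Inequality: For any Markov chain X → Y → Z, we have I(X;Y) ≥ I(X;Z).

Here Z = f(Y) is a deterministic function of Y, forming X → Y → Z.

Original I(X;Y) = 0.0315 nats

After applying f:
P(X,Z) where Z=f(Y):
- P(X,Z=0) = P(X,Y=0)
- P(X,Z=1) = P(X,Y=1) + P(X,Y=2)

I(X;Z) = I(X;f(Y)) = 0.0034 nats

Verification: 0.0315 ≥ 0.0034 ✓

Information cannot be created by processing; the function f can only lose information about X.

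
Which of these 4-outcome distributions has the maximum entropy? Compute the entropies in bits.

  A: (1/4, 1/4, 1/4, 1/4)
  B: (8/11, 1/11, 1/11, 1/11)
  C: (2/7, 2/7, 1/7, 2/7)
A

For a discrete distribution over n outcomes, entropy is maximized by the uniform distribution.

Computing entropies:
H(A) = 2.0000 bits
H(B) = 1.2776 bits
H(C) = 1.9502 bits

The uniform distribution (where all probabilities equal 1/4) achieves the maximum entropy of log_2(4) = 2.0000 bits.

Distribution A has the highest entropy.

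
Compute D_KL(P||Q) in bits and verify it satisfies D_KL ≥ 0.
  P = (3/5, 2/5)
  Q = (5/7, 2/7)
0.0432 bits

KL divergence satisfies the Gibbs inequality: D_KL(P||Q) ≥ 0 for all distributions P, Q.

D_KL(P||Q) = Σ p(x) log(p(x)/q(x))
Term by term:
  x=0: 3/5 × log_2[(3/5)/(5/7)] = -0.1509
  x=1: 2/5 × log_2[(2/5)/(2/7)] = 0.1942
D_KL(P||Q) = 0.0432 bits

D_KL(P||Q) = 0.0432 ≥ 0 ✓

This non-negativity is a fundamental property: relative entropy cannot be negative because it measures how different Q is from P.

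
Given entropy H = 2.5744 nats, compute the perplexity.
13.1234

Perplexity is e^H (or exp(H) for natural log).

H = 2.5744 nats
Perplexity = e^2.5744 = 13.1234

Interpretation: The model's uncertainty is equivalent to choosing uniformly among 13.1 options.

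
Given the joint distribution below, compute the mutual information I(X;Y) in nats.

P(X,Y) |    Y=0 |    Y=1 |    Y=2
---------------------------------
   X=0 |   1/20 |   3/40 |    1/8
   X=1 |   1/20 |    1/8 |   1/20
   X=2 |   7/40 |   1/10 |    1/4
0.0550 nats

Mutual information: I(X;Y) = H(X) + H(Y) - H(X,Y)

Marginals:
P(X) = (1/4, 9/40, 21/40), H(X) = 1.0205 nats
P(Y) = (11/40, 3/10, 17/40), H(Y) = 1.0799 nats

Joint entropy: H(X,Y) = 2.0453 nats

I(X;Y) = 1.0205 + 1.0799 - 2.0453 = 0.0550 nats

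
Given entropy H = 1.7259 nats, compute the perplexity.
5.6176

Perplexity is e^H (or exp(H) for natural log).

H = 1.7259 nats
Perplexity = e^1.7259 = 5.6176

Interpretation: The model's uncertainty is equivalent to choosing uniformly among 5.6 options.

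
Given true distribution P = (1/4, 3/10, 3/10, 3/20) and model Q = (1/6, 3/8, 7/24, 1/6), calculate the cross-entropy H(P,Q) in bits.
1.9918 bits

Cross-entropy: H(P,Q) = -Σ p(x) log q(x)

Alternatively: H(P,Q) = H(P) + D_KL(P||Q)
H(P) = 1.9527 bits
D_KL(P||Q) = 0.0391 bits

H(P,Q) = 1.9527 + 0.0391 = 1.9918 bits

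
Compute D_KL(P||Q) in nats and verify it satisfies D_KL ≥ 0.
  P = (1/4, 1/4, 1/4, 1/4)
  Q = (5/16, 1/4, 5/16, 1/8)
0.0617 nats

KL divergence satisfies the Gibbs inequality: D_KL(P||Q) ≥ 0 for all distributions P, Q.

D_KL(P||Q) = Σ p(x) log(p(x)/q(x))
Term by term:
  x=0: 1/4 × log_e[(1/4)/(5/16)] = -0.0558
  x=1: 1/4 × log_e[(1/4)/(1/4)] = 0.0000
  x=2: 1/4 × log_e[(1/4)/(5/16)] = -0.0558
  x=3: 1/4 × log_e[(1/4)/(1/8)] = 0.1733
D_KL(P||Q) = 0.0617 nats

D_KL(P||Q) = 0.0617 ≥ 0 ✓

This non-negativity is a fundamental property: relative entropy cannot be negative because it measures how different Q is from P.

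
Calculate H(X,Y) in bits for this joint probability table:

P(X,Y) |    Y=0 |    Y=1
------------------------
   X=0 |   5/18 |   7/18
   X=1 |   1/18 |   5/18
1.7882 bits

Joint entropy is H(X,Y) = -Σ_{x,y} p(x,y) log p(x,y).

Summing over all non-zero entries:
H(X,Y) = -[5/18·log_2(5/18) + 7/18·log_2(7/18) + 1/18·log_2(1/18) + 5/18·log_2(5/18)]
H(X,Y) = 1.7882 bits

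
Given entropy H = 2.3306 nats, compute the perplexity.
10.2841

Perplexity is e^H (or exp(H) for natural log).

H = 2.3306 nats
Perplexity = e^2.3306 = 10.2841

Interpretation: The model's uncertainty is equivalent to choosing uniformly among 10.3 options.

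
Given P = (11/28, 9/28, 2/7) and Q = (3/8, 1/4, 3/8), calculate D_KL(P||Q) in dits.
0.0093 dits

KL divergence: D_KL(P||Q) = Σ p(x) log(p(x)/q(x))

Computing term by term:
  x=0: 11/28 × log_10[(11/28)/(3/8)] = 11/28 × 0.0202 = 0.0079
  x=1: 9/28 × log_10[(9/28)/(1/4)] = 9/28 × 0.1091 = 0.0351
  x=2: 2/7 × log_10[(2/7)/(3/8)] = 2/7 × -0.1181 = -0.0337

D_KL(P||Q) = 0.0093 dits

Note: KL divergence is always non-negative and equals 0 iff P = Q.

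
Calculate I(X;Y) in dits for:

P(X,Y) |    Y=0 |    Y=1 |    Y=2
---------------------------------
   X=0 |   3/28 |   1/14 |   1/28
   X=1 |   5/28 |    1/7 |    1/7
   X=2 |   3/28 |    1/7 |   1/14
0.0071 dits

Mutual information: I(X;Y) = H(X) + H(Y) - H(X,Y)

Marginals:
P(X) = (3/14, 13/28, 9/28), H(X) = 0.4565 dits
P(Y) = (11/28, 5/14, 1/4), H(Y) = 0.4696 dits

Joint entropy: H(X,Y) = 0.9191 dits

I(X;Y) = 0.4565 + 0.4696 - 0.9191 = 0.0071 dits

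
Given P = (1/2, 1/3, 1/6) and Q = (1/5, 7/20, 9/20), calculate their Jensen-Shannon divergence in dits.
0.0291 dits

Jensen-Shannon divergence is:
JSD(P||Q) = 0.5 × D_KL(P||M) + 0.5 × D_KL(Q||M)
where M = 0.5 × (P + Q) is the mixture distribution.

M = 0.5 × (1/2, 1/3, 1/6) + 0.5 × (1/5, 7/20, 9/20) = (7/20, 0.341667, 0.308333)

D_KL(P||M) = 0.0293 dits
D_KL(Q||M) = 0.0289 dits

JSD(P||Q) = 0.5 × 0.0293 + 0.5 × 0.0289 = 0.0291 dits

Unlike KL divergence, JSD is symmetric and bounded: 0 ≤ JSD ≤ log(2).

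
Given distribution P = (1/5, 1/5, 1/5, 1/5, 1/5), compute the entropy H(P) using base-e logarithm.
1.6094 nats

Shannon entropy is H(X) = -Σ p(x) log p(x).

For P = (1/5, 1/5, 1/5, 1/5, 1/5):
H = -1/5 × log_e(1/5) -1/5 × log_e(1/5) -1/5 × log_e(1/5) -1/5 × log_e(1/5) -1/5 × log_e(1/5)
H = 1.6094 nats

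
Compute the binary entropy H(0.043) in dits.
0.0770 dits

The binary entropy function is:
H(p) = -p log(p) - (1-p) log(1-p)

H(0.043) = -0.043 × log_10(0.043) - 0.957 × log_10(0.957)
H(0.043) = 0.0770 dits

Note: Binary entropy is maximized at p=0.5 (H=1 bit) and minimized at p=0 or p=1 (H=0).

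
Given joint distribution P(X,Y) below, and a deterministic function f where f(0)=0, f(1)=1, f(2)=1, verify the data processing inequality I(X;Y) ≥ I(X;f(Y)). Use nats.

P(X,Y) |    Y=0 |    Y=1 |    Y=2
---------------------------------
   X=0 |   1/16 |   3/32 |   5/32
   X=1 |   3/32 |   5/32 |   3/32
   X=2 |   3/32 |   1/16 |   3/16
I(X;Y) = 0.0411, I(X;f(Y)) = 0.0031, inequality holds: 0.0411 ≥ 0.0031

Data Processing Inequality: For any Markov chain X → Y → Z, we have I(X;Y) ≥ I(X;Z).

Here Z = f(Y) is a deterministic function of Y, forming X → Y → Z.

Original I(X;Y) = 0.0411 nats

After applying f:
P(X,Z) where Z=f(Y):
- P(X,Z=0) = P(X,Y=0)
- P(X,Z=1) = P(X,Y=1) + P(X,Y=2)

I(X;Z) = I(X;f(Y)) = 0.0031 nats

Verification: 0.0411 ≥ 0.0031 ✓

Information cannot be created by processing; the function f can only lose information about X.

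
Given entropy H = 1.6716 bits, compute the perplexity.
3.1857

Perplexity is 2^H (or exp(H) for natural log).

H = 1.6716 bits
Perplexity = 2^1.6716 = 3.1857

Interpretation: The model's uncertainty is equivalent to choosing uniformly among 3.2 options.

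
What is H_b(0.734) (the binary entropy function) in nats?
0.5792 nats

The binary entropy function is:
H(p) = -p log(p) - (1-p) log(1-p)

H(0.734) = -0.734 × log_e(0.734) - 0.266 × log_e(0.266)
H(0.734) = 0.5792 nats

Note: Binary entropy is maximized at p=0.5 (H=1 bit) and minimized at p=0 or p=1 (H=0).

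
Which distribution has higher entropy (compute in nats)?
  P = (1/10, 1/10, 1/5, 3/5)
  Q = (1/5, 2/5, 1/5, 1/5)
Q

Computing entropies in nats:
H(P) = 1.0889
H(Q) = 1.3322

Distribution Q has higher entropy.

Intuition: The distribution closer to uniform (more spread out) has higher entropy.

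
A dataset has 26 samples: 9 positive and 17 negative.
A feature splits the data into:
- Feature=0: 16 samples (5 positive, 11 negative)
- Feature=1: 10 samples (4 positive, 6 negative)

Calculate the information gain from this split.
0.0057 bits

Information Gain = H(Y) - H(Y|Feature)

Before split:
P(positive) = 9/26 = 0.3462
H(Y) = 0.9306 bits

After split:
Feature=0: H = 0.8960 bits (weight = 16/26)
Feature=1: H = 0.9710 bits (weight = 10/26)
H(Y|Feature) = (16/26)×0.8960 + (10/26)×0.9710 = 0.9249 bits

Information Gain = 0.9306 - 0.9249 = 0.0057 bits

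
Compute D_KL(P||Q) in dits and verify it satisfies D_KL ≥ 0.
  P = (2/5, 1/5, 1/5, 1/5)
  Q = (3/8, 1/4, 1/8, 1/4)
0.0133 dits

KL divergence satisfies the Gibbs inequality: D_KL(P||Q) ≥ 0 for all distributions P, Q.

D_KL(P||Q) = Σ p(x) log(p(x)/q(x))
Term by term:
  x=0: 2/5 × log_10[(2/5)/(3/8)] = 0.0112
  x=1: 1/5 × log_10[(1/5)/(1/4)] = -0.0194
  x=2: 1/5 × log_10[(1/5)/(1/8)] = 0.0408
  x=3: 1/5 × log_10[(1/5)/(1/4)] = -0.0194
D_KL(P||Q) = 0.0133 dits

D_KL(P||Q) = 0.0133 ≥ 0 ✓

This non-negativity is a fundamental property: relative entropy cannot be negative because it measures how different Q is from P.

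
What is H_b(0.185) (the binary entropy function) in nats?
0.4789 nats

The binary entropy function is:
H(p) = -p log(p) - (1-p) log(1-p)

H(0.185) = -0.185 × log_e(0.185) - 0.815 × log_e(0.815)
H(0.185) = 0.4789 nats

Note: Binary entropy is maximized at p=0.5 (H=1 bit) and minimized at p=0 or p=1 (H=0).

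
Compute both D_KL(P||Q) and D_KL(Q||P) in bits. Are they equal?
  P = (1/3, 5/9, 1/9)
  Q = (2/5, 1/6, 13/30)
D_KL(P||Q) = 0.6591, D_KL(Q||P) = 0.6666

KL divergence is not symmetric: D_KL(P||Q) ≠ D_KL(Q||P) in general.

D_KL(P||Q) = 0.6591 bits
D_KL(Q||P) = 0.6666 bits

No, they are not equal!

This asymmetry is why KL divergence is not a true distance metric.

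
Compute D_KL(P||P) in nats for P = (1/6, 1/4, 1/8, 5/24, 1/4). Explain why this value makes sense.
0.0000 nats

KL divergence satisfies the Gibbs inequality: D_KL(P||Q) ≥ 0 for all distributions P, Q.

D_KL(P||Q) = Σ p(x) log(p(x)/q(x))
Each term is p(x) × log_e(p(x)/p(x)) = p(x) × log_e(1) = 0, so the sum is 0.
D_KL(P||Q) = 0.0000 nats

When P = Q, the KL divergence is exactly 0, as there is no 'divergence' between identical distributions.

This non-negativity is a fundamental property: relative entropy cannot be negative because it measures how different Q is from P.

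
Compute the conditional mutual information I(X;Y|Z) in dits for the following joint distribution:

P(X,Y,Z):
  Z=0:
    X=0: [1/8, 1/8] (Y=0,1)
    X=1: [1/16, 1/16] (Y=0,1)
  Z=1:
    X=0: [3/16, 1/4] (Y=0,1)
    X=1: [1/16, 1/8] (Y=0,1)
0.0011 dits

Conditional mutual information: I(X;Y|Z) = H(X|Z) + H(Y|Z) - H(X,Y|Z)

H(Z) = 0.2873
H(X,Z) = 0.5568 → H(X|Z) = 0.2695
H(Y,Z) = 0.5829 → H(Y|Z) = 0.2956
H(X,Y,Z) = 0.8513 → H(X,Y|Z) = 0.5639

I(X;Y|Z) = 0.2695 + 0.2956 - 0.5639 = 0.0011 dits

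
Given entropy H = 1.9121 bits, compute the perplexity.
3.7636

Perplexity is 2^H (or exp(H) for natural log).

H = 1.9121 bits
Perplexity = 2^1.9121 = 3.7636

Interpretation: The model's uncertainty is equivalent to choosing uniformly among 3.8 options.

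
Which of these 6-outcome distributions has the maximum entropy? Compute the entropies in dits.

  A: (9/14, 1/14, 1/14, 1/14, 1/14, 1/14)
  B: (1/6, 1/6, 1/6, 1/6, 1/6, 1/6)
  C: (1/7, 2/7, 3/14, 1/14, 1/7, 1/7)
B

For a discrete distribution over n outcomes, entropy is maximized by the uniform distribution.

Computing entropies:
H(A) = 0.5327 dits
H(B) = 0.7782 dits
H(C) = 0.7429 dits

The uniform distribution (where all probabilities equal 1/6) achieves the maximum entropy of log_10(6) = 0.7782 dits.

Distribution B has the highest entropy.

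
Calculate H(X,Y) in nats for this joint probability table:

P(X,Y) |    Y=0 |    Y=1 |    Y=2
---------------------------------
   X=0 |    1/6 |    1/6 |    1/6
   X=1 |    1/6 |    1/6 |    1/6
1.7918 nats

Joint entropy is H(X,Y) = -Σ_{x,y} p(x,y) log p(x,y).

Summing over all non-zero entries:
H(X,Y) = -[1/6·log_e(1/6) + 1/6·log_e(1/6) + 1/6·log_e(1/6) + 1/6·log_e(1/6) + 1/6·log_e(1/6) + 1/6·log_e(1/6)]
H(X,Y) = 1.7918 nats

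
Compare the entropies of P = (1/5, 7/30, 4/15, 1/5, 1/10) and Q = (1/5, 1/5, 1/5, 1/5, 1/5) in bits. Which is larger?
Q

Computing entropies in bits:
H(P) = 2.2594
H(Q) = 2.3219

Distribution Q has higher entropy.

Intuition: The distribution closer to uniform (more spread out) has higher entropy.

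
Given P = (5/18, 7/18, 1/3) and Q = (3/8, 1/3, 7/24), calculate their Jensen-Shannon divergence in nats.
0.0054 nats

Jensen-Shannon divergence is:
JSD(P||Q) = 0.5 × D_KL(P||M) + 0.5 × D_KL(Q||M)
where M = 0.5 × (P + Q) is the mixture distribution.

M = 0.5 × (5/18, 7/18, 1/3) + 0.5 × (3/8, 1/3, 7/24) = (0.326389, 13/36, 5/16)

D_KL(P||M) = 0.0055 nats
D_KL(Q||M) = 0.0053 nats

JSD(P||Q) = 0.5 × 0.0055 + 0.5 × 0.0053 = 0.0054 nats

Unlike KL divergence, JSD is symmetric and bounded: 0 ≤ JSD ≤ log(2).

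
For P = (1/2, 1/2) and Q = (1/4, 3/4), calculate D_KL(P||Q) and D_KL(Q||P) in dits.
D_KL(P||Q) = 0.0625, D_KL(Q||P) = 0.0568

KL divergence is not symmetric: D_KL(P||Q) ≠ D_KL(Q||P) in general.

D_KL(P||Q) = 0.0625 dits
D_KL(Q||P) = 0.0568 dits

No, they are not equal!

This asymmetry is why KL divergence is not a true distance metric.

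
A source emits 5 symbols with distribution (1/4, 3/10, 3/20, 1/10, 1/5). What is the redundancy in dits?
0.0282 dits

Redundancy measures how far a source is from maximum entropy:
R = H_max - H(X)

Maximum entropy for 5 symbols: H_max = log_10(5) = 0.6990 dits
Actual entropy: H(X) = 0.6708 dits
Redundancy: R = 0.6990 - 0.6708 = 0.0282 dits

This redundancy represents potential for compression: the source could be compressed by 0.0282 dits per symbol.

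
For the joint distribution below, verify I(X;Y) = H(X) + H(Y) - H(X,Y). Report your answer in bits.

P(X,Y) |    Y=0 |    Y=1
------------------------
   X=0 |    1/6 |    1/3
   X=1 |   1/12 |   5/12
I(X;Y) = 0.0271 bits

Mutual information has multiple equivalent forms:
- I(X;Y) = H(X) - H(X|Y)
- I(X;Y) = H(Y) - H(Y|X)
- I(X;Y) = H(X) + H(Y) - H(X,Y)

Computing all quantities:
H(X) = 1.0000, H(Y) = 0.8113, H(X,Y) = 1.7842
H(X|Y) = 0.9729, H(Y|X) = 0.7842

Verification:
H(X) - H(X|Y) = 1.0000 - 0.9729 = 0.0271
H(Y) - H(Y|X) = 0.8113 - 0.7842 = 0.0271
H(X) + H(Y) - H(X,Y) = 1.0000 + 0.8113 - 1.7842 = 0.0271

All forms give I(X;Y) = 0.0271 bits. ✓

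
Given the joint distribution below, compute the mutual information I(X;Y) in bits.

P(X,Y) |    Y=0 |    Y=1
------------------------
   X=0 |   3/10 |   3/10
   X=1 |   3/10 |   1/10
0.0464 bits

Mutual information: I(X;Y) = H(X) + H(Y) - H(X,Y)

Marginals:
P(X) = (3/5, 2/5), H(X) = 0.9710 bits
P(Y) = (3/5, 2/5), H(Y) = 0.9710 bits

Joint entropy: H(X,Y) = 1.8955 bits

I(X;Y) = 0.9710 + 0.9710 - 1.8955 = 0.0464 bits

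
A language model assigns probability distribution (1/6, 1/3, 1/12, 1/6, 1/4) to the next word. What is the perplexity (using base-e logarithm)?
4.5590

Perplexity is e^H (or exp(H) for natural log).

First, H = -Σ p log p = 1.5171 nats
Perplexity = e^1.5171 = 4.5590

Interpretation: The model's uncertainty is equivalent to choosing uniformly among 4.6 options.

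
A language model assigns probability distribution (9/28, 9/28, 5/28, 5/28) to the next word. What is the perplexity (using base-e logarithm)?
3.8378

Perplexity is e^H (or exp(H) for natural log).

First, H = -Σ p log p = 1.3449 nats
Perplexity = e^1.3449 = 3.8378

Interpretation: The model's uncertainty is equivalent to choosing uniformly among 3.8 options.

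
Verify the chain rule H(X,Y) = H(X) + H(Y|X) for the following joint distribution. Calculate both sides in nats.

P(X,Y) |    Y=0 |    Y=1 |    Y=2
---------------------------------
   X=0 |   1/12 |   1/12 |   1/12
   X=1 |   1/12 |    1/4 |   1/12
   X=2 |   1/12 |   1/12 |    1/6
H(X,Y) = 2.0947, H(X) = 1.0776, H(Y|X) = 1.0172 (all in nats)

Chain rule: H(X,Y) = H(X) + H(Y|X)

Left side — joint entropy directly:
H(X,Y) = -Σ p(x,y) log p(x,y) = 2.0947 nats

Right side — compute H(Y|X) from the conditional distributions:
P(X) = (1/4, 5/12, 1/3), so H(X) = 1.0776 nats
H(Y|X) = Σ_x P(X=x) · H(Y|X=x):
  P(Y|X=0) = (1/3, 1/3, 1/3), H(Y|X=0) = 1.0986, weight P(X=0) = 1/4
  P(Y|X=1) = (1/5, 3/5, 1/5), H(Y|X=1) = 0.9503, weight P(X=1) = 5/12
  P(Y|X=2) = (1/4, 1/4, 1/2), H(Y|X=2) = 1.0397, weight P(X=2) = 1/3
H(Y|X) = 1.0172 nats

H(X) + H(Y|X) = 1.0776 + 1.0172 = 2.0947 nats

Both sides equal 2.0947 nats. ✓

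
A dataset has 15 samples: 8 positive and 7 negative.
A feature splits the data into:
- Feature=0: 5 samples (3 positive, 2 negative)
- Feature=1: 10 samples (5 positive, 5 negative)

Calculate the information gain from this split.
0.0065 bits

Information Gain = H(Y) - H(Y|Feature)

Before split:
P(positive) = 8/15 = 0.5333
H(Y) = 0.9968 bits

After split:
Feature=0: H = 0.9710 bits (weight = 5/15)
Feature=1: H = 1.0000 bits (weight = 10/15)
H(Y|Feature) = (5/15)×0.9710 + (10/15)×1.0000 = 0.9903 bits

Information Gain = 0.9968 - 0.9903 = 0.0065 bits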